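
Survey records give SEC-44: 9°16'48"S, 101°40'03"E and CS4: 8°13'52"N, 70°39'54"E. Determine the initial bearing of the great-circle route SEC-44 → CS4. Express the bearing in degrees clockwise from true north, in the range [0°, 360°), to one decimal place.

298.6°

SEC-44: φ = -9.28000°, λ = +101.66750°
CS4: φ = +8.23111°, λ = +70.66500°
Δλ = -31.0025°
y = sin Δλ · cos φ₂ = -0.509769
x = cos φ₁ sin φ₂ − sin φ₁ cos φ₂ cos Δλ = 0.278091
θ = atan2(y, x) = -61.3865° → 298.6135° (mod 360°)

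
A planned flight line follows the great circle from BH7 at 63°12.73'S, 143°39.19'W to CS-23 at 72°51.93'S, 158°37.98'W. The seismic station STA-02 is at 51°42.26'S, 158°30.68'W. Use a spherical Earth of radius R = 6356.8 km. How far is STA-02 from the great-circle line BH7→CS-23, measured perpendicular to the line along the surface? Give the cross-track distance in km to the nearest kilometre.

BH7: φ = -63.21217°, λ = -143.65317°
CS-23: φ = -72.86550°, λ = -158.63300°
STA-02: φ = -51.70433°, λ = -158.51133°
δ₁₃ = central angle BH7→STA-02 = 0.243257 rad  (haversine)
θ₁₃ = bearing BH7→STA-02 = 318.718°,  θ₁₂ = bearing BH7→CS-23 = 203.323°
dₓₜ = R·arcsin(sin δ₁₃ · sin(θ₁₃ − θ₁₂)) = 6356.8·arcsin(0.24086·sin(115.395°)) = 1394.335 km
|dₓₜ| = 1394.335 km

1394 km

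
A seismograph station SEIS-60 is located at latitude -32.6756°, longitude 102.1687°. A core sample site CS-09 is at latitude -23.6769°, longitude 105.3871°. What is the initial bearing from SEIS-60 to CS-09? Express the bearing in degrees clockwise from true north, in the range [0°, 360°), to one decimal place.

18.3°

Δλ = 3.2184°
y = sin Δλ · cos φ₂ = 0.051416
x = cos φ₁ sin φ₂ − sin φ₁ cos φ₂ cos Δλ = 0.155632
θ = atan2(y, x) = 18.2821° → 18.2821° (mod 360°)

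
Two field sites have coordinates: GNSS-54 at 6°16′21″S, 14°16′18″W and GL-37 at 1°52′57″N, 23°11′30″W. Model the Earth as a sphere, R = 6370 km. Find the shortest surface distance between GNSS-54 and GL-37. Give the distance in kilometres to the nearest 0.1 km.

1342.5 km

GNSS-54: φ = -6.27250°, λ = -14.27167°
GL-37: φ = +1.88250°, λ = -23.19167°
Δφ = 8.1550°,  Δλ = -8.9200°
a = sin²(Δφ/2) + cos φ₁ cos φ₂ sin²(Δλ/2) = 0.011064
c = 2·arcsin(√a) = 0.210758 rad = 12.0755°
d = R·c = 6370 × 0.210758 = 1342.5 km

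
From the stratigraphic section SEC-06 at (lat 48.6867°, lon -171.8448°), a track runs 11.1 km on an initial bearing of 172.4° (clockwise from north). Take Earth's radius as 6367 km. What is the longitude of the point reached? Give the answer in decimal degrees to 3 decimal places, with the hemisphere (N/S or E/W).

δ = d/R = 11.1/6367 = 0.001743 rad
φ₂ = arcsin(sin φ₁ cos δ + cos φ₁ sin δ cos θ)
   = arcsin(0.75111·1.00000 + 0.66018·0.00174·-0.99122) = 48.58769°
λ₂ = λ₁ + atan2(sin θ sin δ cos φ₁, cos δ − sin φ₁ sin φ₂) = -171.82483°

171.825°W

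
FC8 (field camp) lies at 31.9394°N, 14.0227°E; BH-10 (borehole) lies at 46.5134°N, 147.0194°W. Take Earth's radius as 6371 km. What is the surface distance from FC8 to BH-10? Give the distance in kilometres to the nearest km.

11086 km

Δφ = 14.5740°,  Δλ = -161.0421°
a = sin²(Δφ/2) + cos φ₁ cos φ₂ sin²(Δλ/2) = 0.584249
c = 2·arcsin(√a) = 1.740102 rad = 99.7005°
d = R·c = 6371 × 1.740102 = 11086.2 km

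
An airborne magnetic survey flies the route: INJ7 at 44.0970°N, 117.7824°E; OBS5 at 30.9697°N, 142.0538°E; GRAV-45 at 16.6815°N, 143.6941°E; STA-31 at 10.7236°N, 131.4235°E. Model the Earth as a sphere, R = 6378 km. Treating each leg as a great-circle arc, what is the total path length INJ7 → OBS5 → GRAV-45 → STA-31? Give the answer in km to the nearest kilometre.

INJ7→OBS5: c = 0.404147 rad, d = 2577.65 km
OBS5→GRAV-45: c = 0.250736 rad, d = 1599.20 km
GRAV-45→STA-31: c = 0.232485 rad, d = 1482.79 km
Total = 2577.65 + 1599.20 + 1482.79 = 5659.64 km

5660 km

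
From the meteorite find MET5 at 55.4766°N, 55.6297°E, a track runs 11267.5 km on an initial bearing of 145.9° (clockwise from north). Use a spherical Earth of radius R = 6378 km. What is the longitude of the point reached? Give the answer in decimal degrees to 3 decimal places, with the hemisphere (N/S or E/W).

100.165°E

δ = d/R = 11267.5/6378 = 1.766620 rad
φ₂ = arcsin(sin φ₁ cos δ + cos φ₁ sin δ cos θ)
   = arcsin(0.82389·-0.19457 + 0.56674·0.98089·-0.82806) = -38.36263°
λ₂ = λ₁ + atan2(sin θ sin δ cos φ₁, cos δ − sin φ₁ sin φ₂) = 100.16476°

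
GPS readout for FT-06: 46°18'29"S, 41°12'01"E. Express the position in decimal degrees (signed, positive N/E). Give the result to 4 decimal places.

lat: 46.3081° S → -46.3081°
lon: 41.2003° E → +41.2003°

-46.3081°, +41.2003°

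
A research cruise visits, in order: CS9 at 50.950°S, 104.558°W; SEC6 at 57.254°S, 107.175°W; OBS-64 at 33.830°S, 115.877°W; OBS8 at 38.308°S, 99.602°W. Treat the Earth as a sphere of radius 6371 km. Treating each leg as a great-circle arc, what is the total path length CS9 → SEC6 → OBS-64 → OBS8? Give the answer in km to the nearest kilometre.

4950 km

CS9→SEC6: c = 0.113216 rad, d = 721.30 km
SEC6→OBS-64: c = 0.421648 rad, d = 2686.32 km
OBS-64→OBS8: c = 0.242141 rad, d = 1542.68 km
Total = 721.30 + 2686.32 + 1542.68 = 4950.30 km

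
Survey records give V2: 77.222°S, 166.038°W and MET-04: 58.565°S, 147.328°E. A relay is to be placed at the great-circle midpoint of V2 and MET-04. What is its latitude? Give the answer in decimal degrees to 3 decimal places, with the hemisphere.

69.261°S

Bx = cos φ₂ cos Δλ = 0.358112,  By = cos φ₂ sin Δλ = -0.379144
φₘ = atan2(sin φ₁ + sin φ₂, √((cos φ₁ + Bx)² + By²)) = -69.26131°
λₘ = λ₁ + atan2(By, cos φ₁ + Bx) = 160.75720°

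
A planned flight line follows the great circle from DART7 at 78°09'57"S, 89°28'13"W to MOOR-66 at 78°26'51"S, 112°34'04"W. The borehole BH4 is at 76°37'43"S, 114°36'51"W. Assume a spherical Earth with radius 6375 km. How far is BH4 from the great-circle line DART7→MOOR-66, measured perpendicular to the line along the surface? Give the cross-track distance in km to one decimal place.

192.3 km

DART7: φ = -78.16583°, λ = -89.47028°
MOOR-66: φ = -78.44750°, λ = -112.56778°
BH4: φ = -76.62861°, λ = -114.61417°
δ₁₃ = central angle DART7→BH4 = 0.098568 rad  (haversine)
θ₁₃ = bearing DART7→BH4 = 273.133°,  θ₁₂ = bearing DART7→MOOR-66 = 255.288°
dₓₜ = R·arcsin(sin δ₁₃ · sin(θ₁₃ − θ₁₂)) = 6375·arcsin(0.09841·sin(17.845°)) = 192.279 km
|dₓₜ| = 192.279 km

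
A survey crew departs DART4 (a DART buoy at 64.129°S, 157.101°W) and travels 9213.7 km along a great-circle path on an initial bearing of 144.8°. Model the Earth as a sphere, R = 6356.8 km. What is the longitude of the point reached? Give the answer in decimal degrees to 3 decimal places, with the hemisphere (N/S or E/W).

17.305°W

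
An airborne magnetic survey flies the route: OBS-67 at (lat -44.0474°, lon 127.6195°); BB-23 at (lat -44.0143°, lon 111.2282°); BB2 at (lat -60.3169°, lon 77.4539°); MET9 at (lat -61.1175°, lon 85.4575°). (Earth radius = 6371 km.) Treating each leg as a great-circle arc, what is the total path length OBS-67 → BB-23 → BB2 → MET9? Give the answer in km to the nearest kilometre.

4630 km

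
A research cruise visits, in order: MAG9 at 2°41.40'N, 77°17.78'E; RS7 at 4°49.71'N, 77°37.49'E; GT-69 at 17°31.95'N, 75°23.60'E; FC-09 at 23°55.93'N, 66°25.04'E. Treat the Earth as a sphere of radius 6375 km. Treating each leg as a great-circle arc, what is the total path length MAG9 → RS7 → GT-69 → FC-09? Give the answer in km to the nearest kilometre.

MAG9: φ = +2.69000°, λ = +77.29633°
RS7: φ = +4.82850°, λ = +77.62483°
GT-69: φ = +17.53250°, λ = +75.39333°
FC-09: φ = +23.93217°, λ = +66.41733°
MAG9→RS7: c = 0.037760 rad, d = 240.72 km
RS7→GT-69: c = 0.224980 rad, d = 1434.25 km
GT-69→FC-09: c = 0.184134 rad, d = 1173.85 km
Total = 240.72 + 1434.25 + 1173.85 = 2848.82 km

2849 km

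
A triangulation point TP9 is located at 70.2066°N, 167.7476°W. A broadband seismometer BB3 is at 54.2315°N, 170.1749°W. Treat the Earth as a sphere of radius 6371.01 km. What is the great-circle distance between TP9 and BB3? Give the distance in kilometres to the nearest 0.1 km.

Δφ = -15.9751°,  Δλ = -2.4273°
a = sin²(Δφ/2) + cos φ₁ cos φ₂ sin²(Δλ/2) = 0.019398
c = 2·arcsin(√a) = 0.279463 rad = 16.0120°
d = R·c = 6371.01 × 0.279463 = 1780.5 km

1780.5 km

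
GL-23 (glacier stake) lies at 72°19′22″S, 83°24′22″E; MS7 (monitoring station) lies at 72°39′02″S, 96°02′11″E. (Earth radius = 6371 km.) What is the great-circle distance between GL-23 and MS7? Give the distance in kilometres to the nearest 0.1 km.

423.4 km

GL-23: φ = -72.32278°, λ = +83.40611°
MS7: φ = -72.65056°, λ = +96.03639°
Δφ = -0.3278°,  Δλ = 12.6303°
a = sin²(Δφ/2) + cos φ₁ cos φ₂ sin²(Δλ/2) = 0.001104
c = 2·arcsin(√a) = 0.066458 rad = 3.8078°
d = R·c = 6371 × 0.066458 = 423.4 km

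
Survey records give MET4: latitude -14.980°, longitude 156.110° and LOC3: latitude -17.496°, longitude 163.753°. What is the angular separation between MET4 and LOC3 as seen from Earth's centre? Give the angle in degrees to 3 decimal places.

7.756°

Δφ = -2.5160°,  Δλ = 7.6430°
a = sin²(Δφ/2) + cos φ₁ cos φ₂ sin²(Δλ/2) = 0.004575
c = 2·arcsin(√a) = 0.135374 rad = 7.7564°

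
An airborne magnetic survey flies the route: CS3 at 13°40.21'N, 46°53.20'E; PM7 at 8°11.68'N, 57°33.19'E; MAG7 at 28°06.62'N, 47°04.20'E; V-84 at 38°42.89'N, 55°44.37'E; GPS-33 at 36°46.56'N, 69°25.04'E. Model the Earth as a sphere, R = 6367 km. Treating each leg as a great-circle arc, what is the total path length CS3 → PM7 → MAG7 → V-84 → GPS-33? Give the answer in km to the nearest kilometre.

6429 km

CS3: φ = +13.67017°, λ = +46.88667°
PM7: φ = +8.19467°, λ = +57.55317°
MAG7: φ = +28.11033°, λ = +47.07000°
V-84: φ = +38.71483°, λ = +55.73950°
GPS-33: φ = +36.77600°, λ = +69.41733°
CS3→PM7: c = 0.206184 rad, d = 1312.78 km
PM7→MAG7: c = 0.388119 rad, d = 2471.15 km
MAG7→V-84: c = 0.223817 rad, d = 1425.04 km
V-84→GPS-33: c = 0.191586 rad, d = 1219.83 km
Total = 1312.78 + 2471.15 + 1425.04 + 1219.83 = 6428.80 km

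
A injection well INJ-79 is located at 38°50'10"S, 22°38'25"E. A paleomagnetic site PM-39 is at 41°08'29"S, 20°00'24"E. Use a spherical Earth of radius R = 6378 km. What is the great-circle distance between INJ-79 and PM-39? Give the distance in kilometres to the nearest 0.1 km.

341.0 km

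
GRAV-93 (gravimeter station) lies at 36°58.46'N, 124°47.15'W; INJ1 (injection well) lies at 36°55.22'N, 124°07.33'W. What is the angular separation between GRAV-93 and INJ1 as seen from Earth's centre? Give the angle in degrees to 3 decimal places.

0.533°

GRAV-93: φ = +36.97433°, λ = -124.78583°
INJ1: φ = +36.92033°, λ = -124.12217°
Δφ = -0.0540°,  Δλ = 0.6637°
a = sin²(Δφ/2) + cos φ₁ cos φ₂ sin²(Δλ/2) = 0.000022
c = 2·arcsin(√a) = 0.009305 rad = 0.5331°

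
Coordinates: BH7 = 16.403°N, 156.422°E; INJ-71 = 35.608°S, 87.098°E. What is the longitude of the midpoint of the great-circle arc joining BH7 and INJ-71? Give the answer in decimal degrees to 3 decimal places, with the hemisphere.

Bx = cos φ₂ cos Δλ = 0.287063,  By = cos φ₂ sin Δλ = -0.760655
φₘ = atan2(sin φ₁ + sin φ₂, √((cos φ₁ + Bx)² + By²)) = -11.60454°
λₘ = λ₁ + atan2(By, cos φ₁ + Bx) = 125.02630°

125.026°E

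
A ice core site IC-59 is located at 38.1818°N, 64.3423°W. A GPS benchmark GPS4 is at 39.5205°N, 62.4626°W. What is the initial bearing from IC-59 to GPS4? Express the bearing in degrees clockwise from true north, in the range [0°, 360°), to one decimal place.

Δλ = 1.8797°
y = sin Δλ · cos φ₂ = 0.025303
x = cos φ₁ sin φ₂ − sin φ₁ cos φ₂ cos Δλ = 0.023619
θ = atan2(y, x) = 46.9708° → 46.9708° (mod 360°)

47.0°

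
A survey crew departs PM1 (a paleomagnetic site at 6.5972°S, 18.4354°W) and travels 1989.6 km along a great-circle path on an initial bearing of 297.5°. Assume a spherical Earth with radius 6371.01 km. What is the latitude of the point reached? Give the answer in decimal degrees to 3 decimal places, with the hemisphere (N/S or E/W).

δ = d/R = 1989.6/6371.01 = 0.312290 rad
φ₂ = arcsin(sin φ₁ cos δ + cos φ₁ sin δ cos θ)
   = arcsin(-0.11489·0.95163 + 0.99338·0.30724·0.46175) = 1.81060°
λ₂ = λ₁ + atan2(sin θ sin δ cos φ₁, cos δ − sin φ₁ sin φ₂) = -34.25800°

1.811°N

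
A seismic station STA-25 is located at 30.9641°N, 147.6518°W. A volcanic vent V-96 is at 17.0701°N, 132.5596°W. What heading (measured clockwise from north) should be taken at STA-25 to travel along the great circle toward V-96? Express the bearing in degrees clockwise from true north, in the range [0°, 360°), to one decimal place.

Δλ = 15.0922°
y = sin Δλ · cos φ₂ = 0.248903
x = cos φ₁ sin φ₂ − sin φ₁ cos φ₂ cos Δλ = -0.223162
θ = atan2(y, x) = 131.8789° → 131.8789° (mod 360°)

131.9°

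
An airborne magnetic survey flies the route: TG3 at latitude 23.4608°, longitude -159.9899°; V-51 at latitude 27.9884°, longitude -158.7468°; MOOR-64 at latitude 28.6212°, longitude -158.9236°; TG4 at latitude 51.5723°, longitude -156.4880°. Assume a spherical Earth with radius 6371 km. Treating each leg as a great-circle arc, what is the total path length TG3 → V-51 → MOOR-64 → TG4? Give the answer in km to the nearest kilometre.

3151 km

TG3→V-51: c = 0.081401 rad, d = 518.61 km
V-51→MOOR-64: c = 0.011374 rad, d = 72.46 km
MOOR-64→TG4: c = 0.401834 rad, d = 2560.09 km
Total = 518.61 + 72.46 + 2560.09 = 3151.15 km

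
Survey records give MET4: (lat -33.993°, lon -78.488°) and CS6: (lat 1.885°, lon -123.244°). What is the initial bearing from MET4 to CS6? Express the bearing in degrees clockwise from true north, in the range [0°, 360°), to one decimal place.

Δλ = -44.7560°
y = sin Δλ · cos φ₂ = -0.703708
x = cos φ₁ sin φ₂ − sin φ₁ cos φ₂ cos Δλ = 0.424075
θ = atan2(y, x) = -58.9256° → 301.0744° (mod 360°)

301.1°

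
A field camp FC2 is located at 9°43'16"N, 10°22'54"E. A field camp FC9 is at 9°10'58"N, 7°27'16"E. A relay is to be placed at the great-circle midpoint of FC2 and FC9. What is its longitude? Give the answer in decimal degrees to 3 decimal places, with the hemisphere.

8.917°E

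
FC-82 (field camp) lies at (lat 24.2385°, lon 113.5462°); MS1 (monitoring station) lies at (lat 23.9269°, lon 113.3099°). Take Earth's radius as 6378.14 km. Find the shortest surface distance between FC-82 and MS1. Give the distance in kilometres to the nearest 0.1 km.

42.2 km

Δφ = -0.3116°,  Δλ = -0.2363°
a = sin²(Δφ/2) + cos φ₁ cos φ₂ sin²(Δλ/2) = 0.000011
c = 2·arcsin(√a) = 0.006615 rad = 0.3790°
d = R·c = 6378.14 × 0.006615 = 42.2 km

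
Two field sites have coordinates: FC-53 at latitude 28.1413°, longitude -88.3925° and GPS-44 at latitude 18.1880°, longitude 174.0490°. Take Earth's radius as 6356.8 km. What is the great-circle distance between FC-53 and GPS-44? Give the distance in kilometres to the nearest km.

Δφ = -9.9533°,  Δλ = -97.5585°
a = sin²(Δφ/2) + cos φ₁ cos φ₂ sin²(Δλ/2) = 0.481488
c = 2·arcsin(√a) = 1.533763 rad = 87.8782°
d = R·c = 6356.8 × 1.533763 = 9749.8 km

9750 km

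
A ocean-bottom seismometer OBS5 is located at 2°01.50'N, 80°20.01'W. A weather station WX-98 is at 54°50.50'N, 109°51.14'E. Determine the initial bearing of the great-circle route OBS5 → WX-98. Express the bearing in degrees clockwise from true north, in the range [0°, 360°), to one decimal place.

OBS5: φ = +2.02500°, λ = -80.33350°
WX-98: φ = +54.84167°, λ = +109.85233°
Δλ = -169.8142°
y = sin Δλ · cos φ₂ = -0.101832
x = cos φ₁ sin φ₂ − sin φ₁ cos φ₂ cos Δλ = 0.837080
θ = atan2(y, x) = -6.9360° → 353.0640° (mod 360°)

353.1°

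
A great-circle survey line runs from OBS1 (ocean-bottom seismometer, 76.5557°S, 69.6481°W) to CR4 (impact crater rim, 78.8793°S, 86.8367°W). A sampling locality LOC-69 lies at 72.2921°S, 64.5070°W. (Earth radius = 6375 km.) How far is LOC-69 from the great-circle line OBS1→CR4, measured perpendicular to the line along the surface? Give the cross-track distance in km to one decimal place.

δ₁₃ = central angle OBS1→LOC-69 = 0.078147 rad  (haversine)
θ₁₃ = bearing OBS1→LOC-69 = 20.434°,  θ₁₂ = bearing OBS1→CR4 = 229.361°
dₓₜ = R·arcsin(sin δ₁₃ · sin(θ₁₃ − θ₁₂)) = 6375·arcsin(0.07807·sin(-208.926°)) = 240.778 km
|dₓₜ| = 240.778 km

240.8 km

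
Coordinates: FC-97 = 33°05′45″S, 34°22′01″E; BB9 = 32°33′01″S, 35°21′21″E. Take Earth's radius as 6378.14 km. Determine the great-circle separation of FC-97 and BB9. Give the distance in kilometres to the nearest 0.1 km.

FC-97: φ = -33.09583°, λ = +34.36694°
BB9: φ = -32.55028°, λ = +35.35583°
Δφ = 0.5456°,  Δλ = 0.9889°
a = sin²(Δφ/2) + cos φ₁ cos φ₂ sin²(Δλ/2) = 0.000075
c = 2·arcsin(√a) = 0.017350 rad = 0.9941°
d = R·c = 6378.14 × 0.017350 = 110.7 km

110.7 km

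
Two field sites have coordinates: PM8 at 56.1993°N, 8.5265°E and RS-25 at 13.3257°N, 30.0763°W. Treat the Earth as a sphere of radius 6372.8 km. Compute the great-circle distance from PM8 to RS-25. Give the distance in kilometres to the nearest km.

5793 km

Δφ = -42.8736°,  Δλ = -38.6028°
a = sin²(Δφ/2) + cos φ₁ cos φ₂ sin²(Δλ/2) = 0.192715
c = 2·arcsin(√a) = 0.908954 rad = 52.0792°
d = R·c = 6372.8 × 0.908954 = 5792.6 km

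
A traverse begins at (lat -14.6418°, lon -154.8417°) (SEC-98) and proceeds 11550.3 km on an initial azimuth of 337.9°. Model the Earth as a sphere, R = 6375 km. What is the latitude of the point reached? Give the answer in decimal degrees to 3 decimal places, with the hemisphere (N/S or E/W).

δ = d/R = 11550.3/6375 = 1.811812 rad
φ₂ = arcsin(sin φ₁ cos δ + cos φ₁ sin δ cos θ)
   = arcsin(-0.25278·-0.23869 + 0.96753·0.97110·0.92653) = 68.56985°
λ₂ = λ₁ + atan2(sin θ sin δ cos φ₁, cos δ − sin φ₁ sin φ₂) = 114.60892°

68.570°N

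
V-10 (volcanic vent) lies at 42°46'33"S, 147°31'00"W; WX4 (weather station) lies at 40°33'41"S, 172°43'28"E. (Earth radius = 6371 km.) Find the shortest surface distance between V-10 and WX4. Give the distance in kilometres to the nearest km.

3281 km

V-10: φ = -42.77583°, λ = -147.51667°
WX4: φ = -40.56139°, λ = +172.72444°
Δφ = 2.2144°,  Δλ = -39.7589°
a = sin²(Δφ/2) + cos φ₁ cos φ₂ sin²(Δλ/2) = 0.064853
c = 2·arcsin(√a) = 0.514995 rad = 29.5071°
d = R·c = 6371 × 0.514995 = 3281.0 km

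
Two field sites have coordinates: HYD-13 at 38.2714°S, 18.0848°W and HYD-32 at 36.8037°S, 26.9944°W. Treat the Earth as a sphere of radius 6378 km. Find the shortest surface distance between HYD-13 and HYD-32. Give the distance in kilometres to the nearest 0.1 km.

802.9 km

Δφ = 1.4677°,  Δλ = -8.9096°
a = sin²(Δφ/2) + cos φ₁ cos φ₂ sin²(Δλ/2) = 0.003956
c = 2·arcsin(√a) = 0.125884 rad = 7.2126°
d = R·c = 6378 × 0.125884 = 802.9 km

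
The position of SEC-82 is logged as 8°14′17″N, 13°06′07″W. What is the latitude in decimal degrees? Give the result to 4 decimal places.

8° + 14′/60 + 17″/3600 = 8 + 0.23333 + 0.00472 = 8.2381°

8.2381°N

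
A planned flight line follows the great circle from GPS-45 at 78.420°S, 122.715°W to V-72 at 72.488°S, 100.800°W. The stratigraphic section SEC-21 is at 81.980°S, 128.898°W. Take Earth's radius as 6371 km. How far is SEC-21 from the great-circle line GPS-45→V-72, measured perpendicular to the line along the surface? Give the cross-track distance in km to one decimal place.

δ₁₃ = central angle GPS-45→SEC-21 = 0.064704 rad  (haversine)
θ₁₃ = bearing GPS-45→SEC-21 = 193.438°,  θ₁₂ = bearing GPS-45→V-72 = 53.850°
dₓₜ = R·arcsin(sin δ₁₃ · sin(θ₁₃ − θ₁₂)) = 6371·arcsin(0.06466·sin(139.589°)) = 267.129 km
|dₓₜ| = 267.129 km

267.1 km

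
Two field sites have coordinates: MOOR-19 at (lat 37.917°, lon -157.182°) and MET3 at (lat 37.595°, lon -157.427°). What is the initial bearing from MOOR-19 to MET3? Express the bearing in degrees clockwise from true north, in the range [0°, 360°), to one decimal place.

Δλ = -0.2450°
y = sin Δλ · cos φ₂ = -0.003388
x = cos φ₁ sin φ₂ − sin φ₁ cos φ₂ cos Δλ = -0.005615
θ = atan2(y, x) = -148.8954° → 211.1046° (mod 360°)

211.1°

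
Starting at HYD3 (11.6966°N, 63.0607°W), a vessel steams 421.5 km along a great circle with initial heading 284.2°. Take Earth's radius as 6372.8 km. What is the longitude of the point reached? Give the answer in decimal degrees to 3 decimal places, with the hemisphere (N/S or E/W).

66.825°W

δ = d/R = 421.5/6372.8 = 0.066140 rad
φ₂ = arcsin(sin φ₁ cos δ + cos φ₁ sin δ cos θ)
   = arcsin(0.20273·0.99781 + 0.97923·0.06609·0.24531) = 12.60111°
λ₂ = λ₁ + atan2(sin θ sin δ cos φ₁, cos δ − sin φ₁ sin φ₂) = -66.82512°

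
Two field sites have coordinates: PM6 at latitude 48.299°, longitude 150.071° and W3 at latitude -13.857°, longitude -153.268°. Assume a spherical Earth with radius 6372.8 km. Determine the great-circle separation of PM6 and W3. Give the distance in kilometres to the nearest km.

Δφ = -62.1560°,  Δλ = 56.6610°
a = sin²(Δφ/2) + cos φ₁ cos φ₂ sin²(Δλ/2) = 0.411923
c = 2·arcsin(√a) = 1.393717 rad = 79.8541°
d = R·c = 6372.8 × 1.393717 = 8881.9 km

8882 km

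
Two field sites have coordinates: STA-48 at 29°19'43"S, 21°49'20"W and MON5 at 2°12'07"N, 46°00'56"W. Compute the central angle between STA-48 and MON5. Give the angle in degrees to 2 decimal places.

39.12°

STA-48: φ = -29.32861°, λ = -21.82222°
MON5: φ = +2.20194°, λ = -46.01556°
Δφ = 31.5306°,  Δλ = -24.1933°
a = sin²(Δφ/2) + cos φ₁ cos φ₂ sin²(Δλ/2) = 0.112078
c = 2·arcsin(√a) = 0.682745 rad = 39.1184°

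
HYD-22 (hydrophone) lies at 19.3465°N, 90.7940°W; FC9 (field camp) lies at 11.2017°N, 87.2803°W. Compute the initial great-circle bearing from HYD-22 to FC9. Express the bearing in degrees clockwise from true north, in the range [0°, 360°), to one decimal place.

156.9°

Δλ = 3.5137°
y = sin Δλ · cos φ₂ = 0.060120
x = cos φ₁ sin φ₂ − sin φ₁ cos φ₂ cos Δλ = -0.141064
θ = atan2(y, x) = 156.9170° → 156.9170° (mod 360°)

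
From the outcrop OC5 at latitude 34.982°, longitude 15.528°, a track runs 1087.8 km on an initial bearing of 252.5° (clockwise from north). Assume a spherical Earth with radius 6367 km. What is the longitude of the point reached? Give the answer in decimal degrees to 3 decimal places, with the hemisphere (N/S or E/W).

4.560°E

δ = d/R = 1087.8/6367 = 0.170850 rad
φ₂ = arcsin(sin φ₁ cos δ + cos φ₁ sin δ cos θ)
   = arcsin(0.57332·0.98544 + 0.81933·0.17002·-0.30071) = 31.53927°
λ₂ = λ₁ + atan2(sin θ sin δ cos φ₁, cos δ − sin φ₁ sin φ₂) = 4.56035°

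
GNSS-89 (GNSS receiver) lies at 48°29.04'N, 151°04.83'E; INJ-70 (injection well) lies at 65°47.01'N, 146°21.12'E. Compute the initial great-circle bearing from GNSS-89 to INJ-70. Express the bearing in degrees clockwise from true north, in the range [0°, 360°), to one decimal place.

GNSS-89: φ = +48.48400°, λ = +151.08050°
INJ-70: φ = +65.78350°, λ = +146.35200°
Δλ = -4.7285°
y = sin Δλ · cos φ₂ = -0.033813
x = cos φ₁ sin φ₂ − sin φ₁ cos φ₂ cos Δλ = 0.298412
θ = atan2(y, x) = -6.4647° → 353.5353° (mod 360°)

353.5°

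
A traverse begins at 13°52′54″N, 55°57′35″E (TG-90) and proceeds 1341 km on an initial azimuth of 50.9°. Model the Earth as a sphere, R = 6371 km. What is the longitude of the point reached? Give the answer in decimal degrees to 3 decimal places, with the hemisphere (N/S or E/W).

TG-90: φ = +13.88167°, λ = +55.95972°
δ = d/R = 1341/6371 = 0.210485 rad
φ₂ = arcsin(sin φ₁ cos δ + cos φ₁ sin δ cos θ)
   = arcsin(0.23992·0.97793 + 0.97079·0.20893·0.63068) = 21.25649°
λ₂ = λ₁ + atan2(sin θ sin δ cos φ₁, cos δ − sin φ₁ sin φ₂) = 65.97897°

65.979°E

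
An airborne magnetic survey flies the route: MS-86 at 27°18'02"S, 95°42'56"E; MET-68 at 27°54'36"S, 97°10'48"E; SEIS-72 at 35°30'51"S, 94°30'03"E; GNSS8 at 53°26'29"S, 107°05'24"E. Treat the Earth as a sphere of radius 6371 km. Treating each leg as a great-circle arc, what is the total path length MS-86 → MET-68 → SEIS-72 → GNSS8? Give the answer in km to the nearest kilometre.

3264 km

MS-86: φ = -27.30056°, λ = +95.71556°
MET-68: φ = -27.91000°, λ = +97.18000°
SEIS-72: φ = -35.51417°, λ = +94.50083°
GNSS8: φ = -53.44139°, λ = +107.09000°
MS-86→MET-68: c = 0.025023 rad, d = 159.42 km
MET-68→SEIS-72: c = 0.138533 rad, d = 882.59 km
SEIS-72→GNSS8: c = 0.348776 rad, d = 2222.05 km
Total = 159.42 + 882.59 + 2222.05 = 3264.06 km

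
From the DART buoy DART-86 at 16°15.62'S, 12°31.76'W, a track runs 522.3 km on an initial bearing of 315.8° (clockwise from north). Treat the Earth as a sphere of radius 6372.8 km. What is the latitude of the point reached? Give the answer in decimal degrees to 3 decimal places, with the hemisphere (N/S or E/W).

12.869°S

DART-86: φ = -16.26033°, λ = -12.52933°
δ = d/R = 522.3/6372.8 = 0.081958 rad
φ₂ = arcsin(sin φ₁ cos δ + cos φ₁ sin δ cos θ)
   = arcsin(-0.28000·0.99664 + 0.96000·0.08187·0.71691) = -12.86880°
λ₂ = λ₁ + atan2(sin θ sin δ cos φ₁, cos δ − sin φ₁ sin φ₂) = -15.88561°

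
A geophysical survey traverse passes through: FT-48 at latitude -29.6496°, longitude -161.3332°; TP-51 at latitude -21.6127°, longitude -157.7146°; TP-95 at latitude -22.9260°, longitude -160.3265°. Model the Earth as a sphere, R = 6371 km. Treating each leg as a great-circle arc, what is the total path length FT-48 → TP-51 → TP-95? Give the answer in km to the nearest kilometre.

1270 km

FT-48→TP-51: c = 0.151357 rad, d = 964.30 km
TP-51→TP-95: c = 0.048009 rad, d = 305.87 km
Total = 964.30 + 305.87 = 1270.16 km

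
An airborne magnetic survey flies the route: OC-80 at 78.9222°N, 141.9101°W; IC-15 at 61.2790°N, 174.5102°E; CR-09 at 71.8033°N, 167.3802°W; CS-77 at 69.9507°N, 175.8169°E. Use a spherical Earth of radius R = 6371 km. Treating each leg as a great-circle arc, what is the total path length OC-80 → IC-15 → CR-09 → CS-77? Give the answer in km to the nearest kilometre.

OC-80→IC-15: c = 0.383082 rad, d = 2440.62 km
IC-15→CR-09: c = 0.220703 rad, d = 1406.10 km
CR-09→CS-77: c = 0.100974 rad, d = 643.31 km
Total = 2440.62 + 1406.10 + 643.31 = 4490.02 km

4490 km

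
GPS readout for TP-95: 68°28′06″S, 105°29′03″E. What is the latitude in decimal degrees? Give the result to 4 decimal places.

68° + 28′/60 + 6″/3600 = 68 + 0.46667 + 0.00167 = 68.4683°

68.4683°S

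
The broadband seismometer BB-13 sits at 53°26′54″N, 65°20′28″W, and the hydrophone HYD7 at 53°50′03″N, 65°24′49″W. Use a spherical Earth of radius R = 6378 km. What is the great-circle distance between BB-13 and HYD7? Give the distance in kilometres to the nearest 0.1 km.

BB-13: φ = +53.44833°, λ = -65.34111°
HYD7: φ = +53.83417°, λ = -65.41361°
Δφ = 0.3858°,  Δλ = -0.0725°
a = sin²(Δφ/2) + cos φ₁ cos φ₂ sin²(Δλ/2) = 0.000011
c = 2·arcsin(√a) = 0.006776 rad = 0.3882°
d = R·c = 6378 × 0.006776 = 43.2 km

43.2 km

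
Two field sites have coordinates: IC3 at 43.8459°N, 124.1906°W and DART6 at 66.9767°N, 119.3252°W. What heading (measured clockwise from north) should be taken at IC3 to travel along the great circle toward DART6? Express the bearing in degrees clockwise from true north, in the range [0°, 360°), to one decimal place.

Δλ = 4.8654°
y = sin Δλ · cos φ₂ = 0.033172
x = cos φ₁ sin φ₂ − sin φ₁ cos φ₂ cos Δλ = 0.393808
θ = atan2(y, x) = 4.8148° → 4.8148° (mod 360°)

4.8°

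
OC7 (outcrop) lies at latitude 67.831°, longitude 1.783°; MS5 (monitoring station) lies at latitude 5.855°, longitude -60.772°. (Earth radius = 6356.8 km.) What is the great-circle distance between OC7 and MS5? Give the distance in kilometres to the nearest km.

Δφ = -61.9760°,  Δλ = -62.5550°
a = sin²(Δφ/2) + cos φ₁ cos φ₂ sin²(Δλ/2) = 0.366261
c = 2·arcsin(√a) = 1.300022 rad = 74.4858°
d = R·c = 6356.8 × 1.300022 = 8264.0 km

8264 km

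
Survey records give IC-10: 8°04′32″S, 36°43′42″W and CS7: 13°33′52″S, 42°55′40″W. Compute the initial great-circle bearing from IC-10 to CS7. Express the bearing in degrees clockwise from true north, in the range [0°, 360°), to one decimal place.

227.4°

IC-10: φ = -8.07556°, λ = -36.72833°
CS7: φ = -13.56444°, λ = -42.92778°
Δλ = -6.1994°
y = sin Δλ · cos φ₂ = -0.104978
x = cos φ₁ sin φ₂ − sin φ₁ cos φ₂ cos Δλ = -0.096451
θ = atan2(y, x) = -132.5762° → 227.4238° (mod 360°)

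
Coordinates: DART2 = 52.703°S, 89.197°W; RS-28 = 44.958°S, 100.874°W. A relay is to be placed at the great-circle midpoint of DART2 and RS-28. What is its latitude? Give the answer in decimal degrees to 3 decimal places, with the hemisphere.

48.977°S

Bx = cos φ₂ cos Δλ = 0.692980,  By = cos φ₂ sin Δλ = -0.143219
φₘ = atan2(sin φ₁ + sin φ₂, √((cos φ₁ + Bx)² + By²)) = -48.97722°
λₘ = λ₁ + atan2(By, cos φ₁ + Bx) = -95.48900°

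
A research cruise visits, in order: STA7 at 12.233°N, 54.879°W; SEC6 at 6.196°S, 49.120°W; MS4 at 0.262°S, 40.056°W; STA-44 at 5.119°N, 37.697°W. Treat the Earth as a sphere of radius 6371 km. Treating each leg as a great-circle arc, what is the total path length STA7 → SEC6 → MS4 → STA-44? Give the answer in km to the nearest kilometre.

4002 km

STA7→SEC6: c = 0.336814 rad, d = 2145.84 km
SEC6→MS4: c = 0.188813 rad, d = 1202.93 km
MS4→STA-44: c = 0.102524 rad, d = 653.18 km
Total = 2145.84 + 1202.93 + 653.18 = 4001.95 km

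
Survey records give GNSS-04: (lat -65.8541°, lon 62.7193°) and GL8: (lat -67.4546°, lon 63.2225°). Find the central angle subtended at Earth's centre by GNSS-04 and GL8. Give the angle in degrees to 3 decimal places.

1.613°

Δφ = -1.6005°,  Δλ = 0.5032°
a = sin²(Δφ/2) + cos φ₁ cos φ₂ sin²(Δλ/2) = 0.000198
c = 2·arcsin(√a) = 0.028150 rad = 1.6129°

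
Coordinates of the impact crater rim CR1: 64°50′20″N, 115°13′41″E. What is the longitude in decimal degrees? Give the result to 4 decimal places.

115° + 13′/60 + 41″/3600 = 115 + 0.21667 + 0.01139 = 115.2281°

115.2281°E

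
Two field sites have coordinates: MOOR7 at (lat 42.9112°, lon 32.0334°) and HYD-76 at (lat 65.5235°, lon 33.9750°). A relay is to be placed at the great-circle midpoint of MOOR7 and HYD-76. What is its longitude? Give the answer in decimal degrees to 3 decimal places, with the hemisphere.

32.735°E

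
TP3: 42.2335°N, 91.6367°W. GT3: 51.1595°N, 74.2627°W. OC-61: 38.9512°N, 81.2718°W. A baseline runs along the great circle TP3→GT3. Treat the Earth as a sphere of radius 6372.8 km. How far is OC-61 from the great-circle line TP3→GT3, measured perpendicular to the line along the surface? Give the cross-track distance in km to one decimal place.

837.3 km

δ₁₃ = central angle TP3→OC-61 = 0.148707 rad  (haversine)
θ₁₃ = bearing TP3→OC-61 = 109.200°,  θ₁₂ = bearing TP3→GT3 = 47.040°
dₓₜ = R·arcsin(sin δ₁₃ · sin(θ₁₃ − θ₁₂)) = 6372.8·arcsin(0.14816·sin(62.161°)) = 837.316 km
|dₓₜ| = 837.316 km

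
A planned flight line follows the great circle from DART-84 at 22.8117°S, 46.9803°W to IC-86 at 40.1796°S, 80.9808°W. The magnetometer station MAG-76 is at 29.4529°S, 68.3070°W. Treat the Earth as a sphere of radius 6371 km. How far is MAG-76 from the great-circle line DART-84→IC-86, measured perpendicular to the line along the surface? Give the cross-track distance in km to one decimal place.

593.0 km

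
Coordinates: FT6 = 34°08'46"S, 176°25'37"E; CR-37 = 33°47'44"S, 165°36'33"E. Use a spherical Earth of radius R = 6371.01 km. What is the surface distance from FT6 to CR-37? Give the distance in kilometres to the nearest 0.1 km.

997.9 km

FT6: φ = -34.14611°, λ = +176.42694°
CR-37: φ = -33.79556°, λ = +165.60917°
Δφ = 0.3506°,  Δλ = -10.8178°
a = sin²(Δφ/2) + cos φ₁ cos φ₂ sin²(Δλ/2) = 0.006120
c = 2·arcsin(√a) = 0.156627 rad = 8.9741°
d = R·c = 6371.01 × 0.156627 = 997.9 km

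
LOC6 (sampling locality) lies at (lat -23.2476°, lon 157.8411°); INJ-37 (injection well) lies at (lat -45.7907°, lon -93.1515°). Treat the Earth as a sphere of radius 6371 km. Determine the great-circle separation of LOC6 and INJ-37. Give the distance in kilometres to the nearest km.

Δφ = -22.5431°,  Δλ = 109.0074°
a = sin²(Δφ/2) + cos φ₁ cos φ₂ sin²(Δλ/2) = 0.462868
c = 2·arcsin(√a) = 1.496463 rad = 85.7410°
d = R·c = 6371 × 1.496463 = 9534.0 km

9534 km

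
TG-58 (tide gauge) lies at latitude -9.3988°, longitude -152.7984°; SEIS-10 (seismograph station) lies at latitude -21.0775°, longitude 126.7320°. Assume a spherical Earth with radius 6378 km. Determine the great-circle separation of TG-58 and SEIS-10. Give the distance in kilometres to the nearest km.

Δφ = -11.6787°,  Δλ = -80.4696°
a = sin²(Δφ/2) + cos φ₁ cos φ₂ sin²(Δλ/2) = 0.394426
c = 2·arcsin(√a) = 1.358046 rad = 77.8103°
d = R·c = 6378 × 1.358046 = 8661.6 km

8662 km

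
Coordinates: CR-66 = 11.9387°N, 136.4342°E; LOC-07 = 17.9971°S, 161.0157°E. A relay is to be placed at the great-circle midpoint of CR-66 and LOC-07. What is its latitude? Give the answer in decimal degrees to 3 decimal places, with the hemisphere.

3.100°S

Bx = cos φ₂ cos Δλ = 0.864877,  By = cos φ₂ sin Δλ = 0.395634
φₘ = atan2(sin φ₁ + sin φ₂, √((cos φ₁ + Bx)² + By²)) = -3.10011°
λₘ = λ₁ + atan2(By, cos φ₁ + Bx) = 148.54835°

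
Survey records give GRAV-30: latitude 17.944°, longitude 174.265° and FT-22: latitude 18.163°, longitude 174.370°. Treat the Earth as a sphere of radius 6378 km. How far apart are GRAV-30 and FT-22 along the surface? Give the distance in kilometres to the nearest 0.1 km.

Δφ = 0.2190°,  Δλ = 0.1050°
a = sin²(Δφ/2) + cos φ₁ cos φ₂ sin²(Δλ/2) = 0.000004
c = 2·arcsin(√a) = 0.004201 rad = 0.2407°
d = R·c = 6378 × 0.004201 = 26.8 km

26.8 km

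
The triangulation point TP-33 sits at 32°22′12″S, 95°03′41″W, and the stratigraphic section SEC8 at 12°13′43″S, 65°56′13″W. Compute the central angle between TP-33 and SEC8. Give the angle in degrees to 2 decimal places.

33.44°

TP-33: φ = -32.37000°, λ = -95.06139°
SEC8: φ = -12.22861°, λ = -65.93694°
Δφ = 20.1414°,  Δλ = 29.1244°
a = sin²(Δφ/2) + cos φ₁ cos φ₂ sin²(Δλ/2) = 0.082760
c = 2·arcsin(√a) = 0.583607 rad = 33.4382°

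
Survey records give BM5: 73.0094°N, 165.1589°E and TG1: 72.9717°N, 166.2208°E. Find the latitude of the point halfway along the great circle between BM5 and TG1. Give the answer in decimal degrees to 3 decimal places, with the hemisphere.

72.991°N

Bx = cos φ₂ cos Δλ = 0.292794,  By = cos φ₂ sin Δλ = 0.005427
φₘ = atan2(sin φ₁ + sin φ₂, √((cos φ₁ + Bx)² + By²)) = 72.99124°
λₘ = λ₁ + atan2(By, cos φ₁ + Bx) = 165.69042°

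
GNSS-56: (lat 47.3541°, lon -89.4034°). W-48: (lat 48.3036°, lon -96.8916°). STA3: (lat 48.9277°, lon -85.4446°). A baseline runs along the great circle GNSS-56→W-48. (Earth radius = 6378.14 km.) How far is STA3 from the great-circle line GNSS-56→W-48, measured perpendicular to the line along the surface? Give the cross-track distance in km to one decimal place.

244.9 km

δ₁₃ = central angle GNSS-56→STA3 = 0.053656 rad  (haversine)
θ₁₃ = bearing GNSS-56→STA3 = 57.755°,  θ₁₂ = bearing GNSS-56→W-48 = 283.457°
dₓₜ = R·arcsin(sin δ₁₃ · sin(θ₁₃ − θ₁₂)) = 6378.14·arcsin(0.05363·sin(-225.702°)) = 244.883 km
|dₓₜ| = 244.883 km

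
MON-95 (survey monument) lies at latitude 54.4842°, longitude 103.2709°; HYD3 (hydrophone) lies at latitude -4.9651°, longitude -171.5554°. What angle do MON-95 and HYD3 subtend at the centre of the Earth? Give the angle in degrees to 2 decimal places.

91.25°

Δφ = -59.4493°,  Δλ = 85.1737°
a = sin²(Δφ/2) + cos φ₁ cos φ₂ sin²(Δλ/2) = 0.510877
c = 2·arcsin(√a) = 1.592552 rad = 91.2465°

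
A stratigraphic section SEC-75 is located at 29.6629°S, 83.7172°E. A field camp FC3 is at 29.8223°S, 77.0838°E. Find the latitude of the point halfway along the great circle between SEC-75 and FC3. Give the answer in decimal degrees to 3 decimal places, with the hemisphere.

29.784°S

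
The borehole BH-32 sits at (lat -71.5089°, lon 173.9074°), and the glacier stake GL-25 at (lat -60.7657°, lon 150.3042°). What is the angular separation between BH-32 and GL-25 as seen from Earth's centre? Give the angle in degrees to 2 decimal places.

14.18°

Δφ = 10.7432°,  Δλ = -23.6032°
a = sin²(Δφ/2) + cos φ₁ cos φ₂ sin²(Δλ/2) = 0.015243
c = 2·arcsin(√a) = 0.247556 rad = 14.1839°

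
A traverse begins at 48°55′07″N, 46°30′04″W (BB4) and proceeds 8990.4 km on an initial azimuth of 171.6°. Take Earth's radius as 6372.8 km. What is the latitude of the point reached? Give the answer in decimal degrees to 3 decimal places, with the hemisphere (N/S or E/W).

31.443°S

BB4: φ = +48.91861°, λ = -46.50111°
δ = d/R = 8990.4/6372.8 = 1.410746 rad
φ₂ = arcsin(sin φ₁ cos δ + cos φ₁ sin δ cos θ)
   = arcsin(0.75378·0.15937 + 0.65713·0.98722·-0.98927) = -31.44261°
λ₂ = λ₁ + atan2(sin θ sin δ cos φ₁, cos δ − sin φ₁ sin φ₂) = -36.76929°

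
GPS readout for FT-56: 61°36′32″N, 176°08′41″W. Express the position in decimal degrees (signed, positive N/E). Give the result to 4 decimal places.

lat: 61.6089° N → +61.6089°
lon: 176.1447° W → -176.1447°

+61.6089°, -176.1447°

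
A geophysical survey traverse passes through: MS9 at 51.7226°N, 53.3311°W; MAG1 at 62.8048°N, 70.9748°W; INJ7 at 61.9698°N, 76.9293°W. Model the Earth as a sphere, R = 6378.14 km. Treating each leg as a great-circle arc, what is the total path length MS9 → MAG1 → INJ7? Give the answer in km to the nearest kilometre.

MS9→MAG1: c = 0.253523 rad, d = 1617.01 km
MAG1→INJ7: c = 0.050304 rad, d = 320.85 km
Total = 1617.01 + 320.85 = 1937.85 km

1938 km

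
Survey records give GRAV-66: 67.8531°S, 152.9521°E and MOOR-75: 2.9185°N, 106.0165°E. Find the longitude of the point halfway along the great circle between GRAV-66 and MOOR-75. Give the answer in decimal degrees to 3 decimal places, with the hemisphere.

Bx = cos φ₂ cos Δλ = 0.681934,  By = cos φ₂ sin Δλ = -0.729639
φₘ = atan2(sin φ₁ + sin φ₂, √((cos φ₁ + Bx)² + By²)) = -34.24178°
λₘ = λ₁ + atan2(By, cos φ₁ + Bx) = 118.38359°

118.384°E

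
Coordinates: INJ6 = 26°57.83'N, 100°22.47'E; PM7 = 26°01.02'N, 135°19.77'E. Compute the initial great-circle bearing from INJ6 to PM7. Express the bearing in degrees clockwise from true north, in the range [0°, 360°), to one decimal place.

83.7°

INJ6: φ = +26.96383°, λ = +100.37450°
PM7: φ = +26.01700°, λ = +135.32950°
Δλ = 34.9550°
y = sin Δλ · cos φ₂ = 0.514874
x = cos φ₁ sin φ₂ − sin φ₁ cos φ₂ cos Δλ = 0.056984
θ = atan2(y, x) = 83.6845° → 83.6845° (mod 360°)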